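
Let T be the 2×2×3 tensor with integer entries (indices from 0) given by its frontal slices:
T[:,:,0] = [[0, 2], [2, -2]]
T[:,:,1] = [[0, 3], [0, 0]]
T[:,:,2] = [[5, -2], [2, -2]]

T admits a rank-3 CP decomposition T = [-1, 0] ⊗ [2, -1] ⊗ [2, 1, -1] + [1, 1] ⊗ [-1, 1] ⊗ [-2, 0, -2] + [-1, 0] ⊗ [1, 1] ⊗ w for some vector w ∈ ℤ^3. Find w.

w = [-2, -2, -1]

Subtract the known terms from T to get the rank-1 residual R = [-1, 0] ⊗ [1, 1] ⊗ w, so R[i,j,k] = a[i]·b[j]·w[k]. Pick indices with nonzero a[0]·b[0] = (-1)·(1) = -1. Only the fibre through (0,0,·) is needed: R[0,0,:] = T[0,0,:] − Σₗ aₗ[0]bₗ[0]cₗ = [0, 0, 5] − (-1)·(2)·[2, 1, -1] − (1)·(-1)·[-2, 0, -2] = [2, 2, 1]. Then w[k] = R[0,0,k] / -1 for each k, giving w = [2, 2, 1] / -1 = [-2, -2, -1].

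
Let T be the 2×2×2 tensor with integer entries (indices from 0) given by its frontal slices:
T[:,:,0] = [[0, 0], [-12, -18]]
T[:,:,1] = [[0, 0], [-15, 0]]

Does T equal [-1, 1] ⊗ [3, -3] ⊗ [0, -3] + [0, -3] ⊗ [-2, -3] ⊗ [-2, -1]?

Reconstruct entry (0,0,1) from the claimed factors: Σₗ aₗ[0]bₗ[0]cₗ[1] = (-1)·(3)·(-3) + (0)·(-2)·(-1) = 9, but T[0,0,1] = 0. The claim is false.

No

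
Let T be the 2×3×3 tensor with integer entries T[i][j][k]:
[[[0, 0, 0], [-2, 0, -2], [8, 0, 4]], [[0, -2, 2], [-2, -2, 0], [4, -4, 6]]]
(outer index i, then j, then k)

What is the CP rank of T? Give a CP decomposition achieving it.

Lower bound: the mode-3 unfolding of T (rows indexed by k, columns by (i,j) = (0,0), (0,1), (0,2), (1,0), (1,1), (1,2)) is [[0, -2, 8, 0, -2, 4], [0, 0, 0, -2, -2, -4], [0, -2, 4, 2, 0, 6]].
There the 3×3 minor on rows k ∈ {0, 1, 2}, columns (i,j) ∈ {(0,1), (0,2), (1,0)} is det [[-2, 8, 0], [0, 0, -2], [-2, 4, 2]] = 16 ≠ 0, so this unfolding has rank ≥ 3; CP rank is at least every unfolding rank, so rank(T) ≥ 3. (This is only a lower bound: in general the CP rank may exceed every unfolding rank, so we still need to exhibit 3 rank-1 terms summing to T.)
Upper bound: T is a sum of 3 rank-1 terms, T = (0, 1) ⊗ (1, 1, 2) ⊗ (0, -2, 2) + (1, 1) ⊗ (0, 1, 0) ⊗ (-2, 0, -2) + (2, 1) ⊗ (0, 0, 1) ⊗ (4, 0, 2) (written with every a and b primitive with positive leading entry and the scale carried by c; CP decompositions are not unique, and this one is verified by expanding entrywise), so rank(T) ≤ 3.
These bounds meet, so rank(T) = 3.
Check entry T[0,0,2] = 0: (0)·(1)·(2) + (1)·(0)·(-2) + (2)·(0)·(2) = 0.

rank(T) = 3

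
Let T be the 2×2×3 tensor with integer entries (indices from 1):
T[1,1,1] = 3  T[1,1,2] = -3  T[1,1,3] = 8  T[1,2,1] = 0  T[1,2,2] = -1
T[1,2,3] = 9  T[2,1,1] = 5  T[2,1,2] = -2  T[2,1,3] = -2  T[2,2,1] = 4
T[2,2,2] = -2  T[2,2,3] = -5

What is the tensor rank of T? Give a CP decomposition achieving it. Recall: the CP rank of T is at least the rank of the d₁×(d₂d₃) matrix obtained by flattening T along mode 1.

Lower bound: in the mode-3 unfolding of T (rows indexed by k, columns by (i,j)) the 3×3 minor on rows k ∈ {1, 2, 3}, columns (i,j) ∈ {(1,1), (1,2), (2,1)} is det [[3, 0, 5], [-3, -1, -2], [8, 9, -2]] = -35 ≠ 0, so that unfolding has rank ≥ 3 and hence rank(T) ≥ 3 (CP rank is at least every unfolding rank, though it can be larger).
Upper bound: T is a sum of 3 rank-1 terms, T = [1, -1] (x) [1, 2] (x) [-1, 1, 2] + [1, 1] (x) [2, 1] (x) [2, -1, 1] + [2, -1] (x) [1, 1] (x) [0, -1, 2] (written with every a and b primitive with positive leading entry and the scale carried by c; CP decompositions are not unique, and this one is verified by expanding entrywise), so rank(T) ≤ 3.
These bounds meet, so rank(T) = 3.

rank(T) = 3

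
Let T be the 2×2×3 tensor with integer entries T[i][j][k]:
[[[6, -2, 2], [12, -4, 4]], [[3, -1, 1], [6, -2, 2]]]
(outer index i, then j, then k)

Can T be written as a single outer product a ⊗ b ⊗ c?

The mode-1 fibre T[:,0,0] = [6, 3] gives a = [2, 1] (primitive direction); the mode-2 fibre T[0,:,0] = [6, 12] gives b = [1, 2]; then c[k] = T[0,0,k] / (a[0]·b[0]) = [6, -2, 2] / 2 = [3, -1, 1].
Expanding [2, 1] ⊗ [1, 2] ⊗ [3, -1, 1] reproduces all 12 entries of T, so T = [2, 1] ⊗ [1, 2] ⊗ [3, -1, 1] and rank(T) ≤ 1.
Equivalently every frontal slice T[:,:,k] is c[k] times the rank-1 matrix [2, 1] ⊗ [1, 2]. So T has rank 1 (it is nonzero).

Yes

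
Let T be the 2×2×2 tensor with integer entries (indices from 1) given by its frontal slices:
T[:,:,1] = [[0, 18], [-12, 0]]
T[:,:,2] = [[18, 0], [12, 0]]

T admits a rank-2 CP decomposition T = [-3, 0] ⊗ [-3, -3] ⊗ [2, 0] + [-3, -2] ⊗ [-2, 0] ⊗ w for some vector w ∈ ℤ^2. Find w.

w = [-3, 3]

Subtract the known terms from T to get the rank-1 residual R = [-3, -2] ⊗ [-2, 0] ⊗ w, so R[i,j,k] = a[i]·b[j]·w[k]. Pick indices with nonzero a[1]·b[1] = (-3)·(-2) = 6. Only the fibre through (1,1,·) is needed: R[1,1,:] = T[1,1,:] − Σₗ aₗ[1]bₗ[1]cₗ = [0, 18] − (-3)·(-3)·[2, 0] = [-18, 18]. Then w[k] = R[1,1,k] / 6 for each k, giving w = [-18, 18] / 6 = [-3, 3].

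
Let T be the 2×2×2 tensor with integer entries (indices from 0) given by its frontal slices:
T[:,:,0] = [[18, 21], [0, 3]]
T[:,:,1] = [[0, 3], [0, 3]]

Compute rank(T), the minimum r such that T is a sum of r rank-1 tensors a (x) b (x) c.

2

Lower bound: in the mode-1 unfolding of T (rows indexed by i, columns by (j,k)) the 2×2 minor on rows i ∈ {0, 1}, columns (j,k) ∈ {(0,0), (1,0)} is det [[18, 21], [0, 3]] = 54 ≠ 0, so that unfolding has rank ≥ 2 and hence rank(T) ≥ 2 (CP rank is at least every unfolding rank, though it can be larger).
Upper bound: with S_k = T[:,:,k], the two rank-1 terms a₁b₁ᵀ, a₂b₂ᵀ are the rank-1 members of the pencil x·S₀ + y·S₁.
det(x·S₀ + y·S₁) is 54·x² + 54·xy = 54·(x + y)(x), vanishing at (x:y) = (1:-1) and (0:1).
M₁ = S₀ − S₁ = [[18, 18], [0, 0]] = 18·(1, 0)(1, 1)ᵀ and M₂ = S₁ = [[0, 3], [0, 3]] = 3·(1, 1)(0, 1)ᵀ, so take a₁ = (1, 0), b₁ = (1, 1), a₂ = (1, 1), b₂ = (0, 1).
Each slice is an integer combination of E₁ = a₁b₁ᵀ and E₂ = a₂b₂ᵀ: S₀ = 18·E₁ + 3·E₂, S₁ = 3·E₂; reading off coefficients, c₁ = (18, 0) and c₂ = (3, 3).
Hence T = (1, 0) (x) (1, 1) (x) (18, 0) + (1, 1) (x) (0, 1) (x) (3, 3), so rank(T) ≤ 2.
These bounds meet, so rank(T) = 2.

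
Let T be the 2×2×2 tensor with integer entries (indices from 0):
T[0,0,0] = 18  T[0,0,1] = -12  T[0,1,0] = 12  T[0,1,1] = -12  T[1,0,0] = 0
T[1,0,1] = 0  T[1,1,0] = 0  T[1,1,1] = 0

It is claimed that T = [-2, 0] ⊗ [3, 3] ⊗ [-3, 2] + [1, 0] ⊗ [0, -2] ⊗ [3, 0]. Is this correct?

Reconstruct entrywise from the claimed factors. For example, T[1,0,0] = 0 and Σₗ aₗ[1]bₗ[0]cₗ[0] = (0)·(3)·(-3) + (0)·(0)·(3) = 0; checking all 8 entries, every one matches. The claim holds.

Yes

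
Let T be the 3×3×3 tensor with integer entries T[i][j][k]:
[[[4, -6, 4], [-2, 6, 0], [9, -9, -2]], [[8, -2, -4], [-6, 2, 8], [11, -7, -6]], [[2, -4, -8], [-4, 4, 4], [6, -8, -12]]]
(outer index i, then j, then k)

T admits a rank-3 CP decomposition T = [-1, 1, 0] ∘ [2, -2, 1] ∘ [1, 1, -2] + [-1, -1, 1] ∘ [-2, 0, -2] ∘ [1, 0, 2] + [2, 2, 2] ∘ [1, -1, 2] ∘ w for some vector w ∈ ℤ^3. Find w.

Subtract the known terms from T to get the rank-1 residual R = [2, 2, 2] ∘ [1, -1, 2] ∘ w, so R[i,j,k] = a[i]·b[j]·w[k]. Pick indices with nonzero a[0]·b[0] = (2)·(1) = 2. Only the fibre through (0,0,·) is needed: R[0,0,:] = T[0,0,:] − Σₗ aₗ[0]bₗ[0]cₗ = [4, -6, 4] − (-1)·(2)·[1, 1, -2] − (-1)·(-2)·[1, 0, 2] = [4, -4, -4]. Then w[k] = R[0,0,k] / 2 for each k, giving w = [4, -4, -4] / 2 = [2, -2, -2].

w = [2, -2, -2]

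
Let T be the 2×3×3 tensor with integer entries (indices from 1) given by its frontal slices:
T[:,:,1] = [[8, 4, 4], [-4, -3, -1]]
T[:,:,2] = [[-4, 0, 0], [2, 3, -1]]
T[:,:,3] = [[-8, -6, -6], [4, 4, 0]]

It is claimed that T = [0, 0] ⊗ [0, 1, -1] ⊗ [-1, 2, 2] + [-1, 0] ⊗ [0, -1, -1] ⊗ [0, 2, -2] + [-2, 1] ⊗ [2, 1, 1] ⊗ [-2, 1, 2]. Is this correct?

No

Reconstruct entry (2,2,1) from the claimed factors: Σₗ aₗ[2]bₗ[2]cₗ[1] = (0)·(1)·(-1) + (0)·(-1)·(0) + (1)·(1)·(-2) = -2, but T[2,2,1] = -3. The claim is false.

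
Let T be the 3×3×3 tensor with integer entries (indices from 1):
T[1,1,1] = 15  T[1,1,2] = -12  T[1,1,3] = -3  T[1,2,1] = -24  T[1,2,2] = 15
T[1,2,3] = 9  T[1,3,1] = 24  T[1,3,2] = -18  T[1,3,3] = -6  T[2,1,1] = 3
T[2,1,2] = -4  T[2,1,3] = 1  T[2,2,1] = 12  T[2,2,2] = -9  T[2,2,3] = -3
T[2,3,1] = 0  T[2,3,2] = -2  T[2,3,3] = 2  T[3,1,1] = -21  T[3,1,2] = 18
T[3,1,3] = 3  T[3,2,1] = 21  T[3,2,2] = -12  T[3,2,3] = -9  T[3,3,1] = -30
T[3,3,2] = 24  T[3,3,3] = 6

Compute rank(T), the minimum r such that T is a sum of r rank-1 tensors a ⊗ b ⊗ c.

Lower bound: the mode-1 unfolding of T (rows indexed by i, columns by (j,k) = (1,1), (1,2), (1,3), (2,1), (2,2), (2,3), (3,1), (3,2), (3,3)) is [[15, -12, -3, -24, 15, 9, 24, -18, -6], [3, -4, 1, 12, -9, -3, 0, -2, 2], [-21, 18, 3, 21, -12, -9, -30, 24, 6]].
There the 2×2 minor on rows i ∈ {1, 2}, columns (j,k) ∈ {(1,1), (1,2)} is det [[15, -12], [3, -4]] = -24 ≠ 0, so this unfolding has rank ≥ 2; CP rank is at least every unfolding rank, so rank(T) ≥ 2. (Flattening ranks never certify an upper bound on CP rank; for that we must actually write T with 2 rank-1 terms.)
Upper bound — finding two terms. Write S_k = T[:,:,k] for the frontal slices: S₁ = [[15, -24, 24], [3, 12, 0], [-21, 21, -30]], S₂ = [[-12, 15, -18], [-4, -9, -2], [18, -12, 24]], S₃ = [[-3, 9, -6], [1, -3, 2], [3, -9, 6]].
If T = a₁ ⊗ b₁ ⊗ c₁ + a₂ ⊗ b₂ ⊗ c₂ then each S_k = c₁[k]·a₁b₁ᵀ + c₂[k]·a₂b₂ᵀ. S₁ and S₂ are linearly independent, so a₁b₁ᵀ and a₂b₂ᵀ must span the same plane of matrices: they are the rank-1 matrices of the form x·S₁ + y·S₂.
The 2×2 minor of x·S₁ + y·S₂ on rows {1,2}, columns {1,2} is 252·x² − 420·xy + 168·y² = 84·(3·x − 2·y)(x − y), vanishing at (x:y) = (2:3) and (1:1).
M₁ = 2·S₁ + 3·S₂ = [[-6, -3, -6], [-6, -3, -6], [12, 6, 12]] = (-3)·[1, 1, -2][2, 1, 2]ᵀ and M₂ = S₁ + S₂ = [[3, -9, 6], [-1, 3, -2], [-3, 9, -6]] = [3, -1, -3][1, -3, 2]ᵀ, so take a₁ = [1, 1, -2], b₁ = [2, 1, 2], a₂ = [3, -1, -3], b₂ = [1, -3, 2].
Each slice is an integer combination of E₁ = a₁b₁ᵀ and E₂ = a₂b₂ᵀ: S₁ = 3·E₁ + 3·E₂, S₂ = −3·E₁ − 2·E₂, S₃ = −E₂; reading off coefficients, c₁ = [3, -3, 0] and c₂ = [3, -2, -1].
Hence T = [1, 1, -2] ⊗ [2, 1, 2] ⊗ [3, -3, 0] + [3, -1, -3] ⊗ [1, -3, 2] ⊗ [3, -2, -1], so rank(T) ≤ 2.
These bounds meet, so rank(T) = 2.
Check entry T[1,3,3] = -6: (1)·(2)·(0) + (3)·(2)·(-1) = -6.

2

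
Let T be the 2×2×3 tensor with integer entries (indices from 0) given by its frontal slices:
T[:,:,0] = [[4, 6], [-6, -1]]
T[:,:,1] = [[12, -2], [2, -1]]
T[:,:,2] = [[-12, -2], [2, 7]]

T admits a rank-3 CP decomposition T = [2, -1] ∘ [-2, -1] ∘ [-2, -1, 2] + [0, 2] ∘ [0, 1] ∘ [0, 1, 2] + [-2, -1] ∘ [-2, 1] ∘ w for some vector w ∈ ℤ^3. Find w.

Subtract the known terms from T to get the rank-1 residual R = [-2, -1] ∘ [-2, 1] ∘ w, so R[i,j,k] = a[i]·b[j]·w[k]. Pick indices with nonzero a[0]·b[0] = (-2)·(-2) = 4. Only the fibre through (0,0,·) is needed: R[0,0,:] = T[0,0,:] − Σₗ aₗ[0]bₗ[0]cₗ = [4, 12, -12] − (2)·(-2)·[-2, -1, 2] − (0)·(0)·[0, 1, 2] = [-4, 8, -4]. Then w[k] = R[0,0,k] / 4 for each k, giving w = [-4, 8, -4] / 4 = [-1, 2, -1].

w = [-1, 2, -1]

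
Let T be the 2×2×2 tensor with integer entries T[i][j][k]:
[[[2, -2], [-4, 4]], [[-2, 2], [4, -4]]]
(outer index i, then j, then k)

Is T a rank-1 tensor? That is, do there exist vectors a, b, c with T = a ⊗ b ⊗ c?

Yes

The mode-1 fibre T[:,0,0] = [2, -2] gives a = [1, -1] (primitive direction); the mode-2 fibre T[0,:,0] = [2, -4] gives b = [1, -2]; then c[k] = T[0,0,k] / (a[0]·b[0]) = [2, -2] / 1 = [2, -2].
Expanding [1, -1] ⊗ [1, -2] ⊗ [2, -2] reproduces all 8 entries of T, so T = [1, -1] ⊗ [1, -2] ⊗ [2, -2] and rank(T) ≤ 1.
Equivalently every frontal slice T[:,:,k] is c[k] times the rank-1 matrix [1, -1] ⊗ [1, -2]. So T has rank 1 (it is nonzero).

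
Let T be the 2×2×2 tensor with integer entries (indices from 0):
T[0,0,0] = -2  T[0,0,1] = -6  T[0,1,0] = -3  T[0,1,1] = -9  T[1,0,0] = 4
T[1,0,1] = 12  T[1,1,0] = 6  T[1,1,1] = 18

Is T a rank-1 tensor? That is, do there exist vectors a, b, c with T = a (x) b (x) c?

Yes

If T = a (x) b (x) c then every fibre of T is a multiple of the corresponding factor, so read the factors off the fibres through the nonzero entry T[0,0,0] = -2.
The mode-1 fibre T[:,0,0] = [-2, 4] gives a = [1, -2] (primitive direction); the mode-2 fibre T[0,:,0] = [-2, -3] gives b = [2, 3]; then c[k] = T[0,0,k] / (a[0]·b[0]) = [-2, -6] / 2 = [-1, -3].
Expanding [1, -2] (x) [2, 3] (x) [-1, -3] reproduces all 8 entries of T, so T = [1, -2] (x) [2, 3] (x) [-1, -3] and rank(T) ≤ 1.
Equivalently every frontal slice T[:,:,k] is c[k] times the rank-1 matrix [1, -2] (x) [2, 3]. So T has rank 1 (it is nonzero).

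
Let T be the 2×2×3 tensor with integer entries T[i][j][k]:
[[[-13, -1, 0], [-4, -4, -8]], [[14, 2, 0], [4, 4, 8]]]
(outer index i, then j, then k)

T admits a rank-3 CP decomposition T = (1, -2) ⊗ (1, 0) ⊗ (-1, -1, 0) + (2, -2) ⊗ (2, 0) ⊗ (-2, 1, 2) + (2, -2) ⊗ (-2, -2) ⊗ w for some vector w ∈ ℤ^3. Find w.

w = (1, 1, 2)

Subtract the known terms from T to get the rank-1 residual R = (2, -2) ⊗ (-2, -2) ⊗ w, so R[i,j,k] = a[i]·b[j]·w[k]. Pick indices with nonzero a[0]·b[0] = (2)·(-2) = -4. Only the fibre through (0,0,·) is needed: R[0,0,:] = T[0,0,:] − Σₗ aₗ[0]bₗ[0]cₗ = [-13, -1, 0] − (1)·(1)·(-1, -1, 0) − (2)·(2)·(-2, 1, 2) = [-4, -4, -8]. Then w[k] = R[0,0,k] / -4 for each k, giving w = [-4, -4, -8] / -4 = (1, 1, 2).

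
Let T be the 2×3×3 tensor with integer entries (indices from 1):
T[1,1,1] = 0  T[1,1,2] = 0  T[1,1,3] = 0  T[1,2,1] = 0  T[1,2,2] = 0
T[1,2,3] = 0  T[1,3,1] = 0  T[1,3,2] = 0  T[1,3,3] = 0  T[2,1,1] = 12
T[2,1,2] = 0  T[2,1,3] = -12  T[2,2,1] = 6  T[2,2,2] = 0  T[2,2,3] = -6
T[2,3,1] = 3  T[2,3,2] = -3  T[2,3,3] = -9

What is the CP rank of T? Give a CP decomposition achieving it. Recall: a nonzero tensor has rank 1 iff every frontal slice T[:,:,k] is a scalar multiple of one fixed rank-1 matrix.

Lower bound: the mode-3 unfolding of T (rows indexed by k, columns by (i,j) = (1,1), (1,2), (1,3), (2,1), (2,2), (2,3)) is [[0, 0, 0, 12, 6, 3], [0, 0, 0, 0, 0, -3], [0, 0, 0, -12, -6, -9]].
There the 2×2 minor on rows k ∈ {1, 2}, columns (i,j) ∈ {(2,1), (2,3)} is det [[12, 3], [0, -3]] = -36 ≠ 0, so this unfolding has rank ≥ 2; CP rank is at least every unfolding rank, so rank(T) ≥ 2. (This is only a lower bound: in general the CP rank may exceed every unfolding rank, so we still need to exhibit 2 rank-1 terms summing to T.)
Upper bound — finding two terms. Every mode-1 slice of T is a multiple of one matrix: T[i,:,:] = a[i]·M with a = [0, 1] and M = [[12, 0, -12], [6, 0, -6], [3, -3, -9]] (rows indexed by j, columns by k). So it suffices to write M as a sum of two rank-1 matrices.
The rows of M satisfy (row 1) = 2·(row 2), so splitting by rows, M = [2, 1, 0][6, 0, -6]ᵀ + [0, 0, 1][3, -3, -9]ᵀ.
Hence T = [0, 1] ⊗ [2, 1, 0] ⊗ [6, 0, -6] + [0, 1] ⊗ [0, 0, 1] ⊗ [3, -3, -9], so rank(T) ≤ 2.
These bounds meet, so rank(T) = 2.

rank(T) = 2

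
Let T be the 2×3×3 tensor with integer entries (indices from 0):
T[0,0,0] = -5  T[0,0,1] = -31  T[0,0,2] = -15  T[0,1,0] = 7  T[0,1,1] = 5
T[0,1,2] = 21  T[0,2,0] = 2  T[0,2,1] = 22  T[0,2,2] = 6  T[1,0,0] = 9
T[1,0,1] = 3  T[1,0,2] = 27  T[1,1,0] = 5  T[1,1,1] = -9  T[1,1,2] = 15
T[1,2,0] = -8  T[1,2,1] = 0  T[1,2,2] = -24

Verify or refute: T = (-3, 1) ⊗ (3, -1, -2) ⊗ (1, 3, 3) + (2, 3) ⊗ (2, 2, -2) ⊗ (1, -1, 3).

Yes

Reconstruct entrywise from the claimed factors. For example, T[0,1,2] = 21 and Σₗ aₗ[0]bₗ[1]cₗ[2] = (-3)·(-1)·(3) + (2)·(2)·(3) = 21; checking all 18 entries, every one matches. The claim holds.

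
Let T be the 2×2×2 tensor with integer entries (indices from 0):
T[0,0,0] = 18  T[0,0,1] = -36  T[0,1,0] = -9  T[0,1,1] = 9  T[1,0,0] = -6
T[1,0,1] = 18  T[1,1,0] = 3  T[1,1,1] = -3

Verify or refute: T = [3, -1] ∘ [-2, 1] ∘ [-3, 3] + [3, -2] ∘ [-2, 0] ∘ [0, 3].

Reconstruct entrywise from the claimed factors. For example, T[1,1,1] = -3 and Σₗ aₗ[1]bₗ[1]cₗ[1] = (-1)·(1)·(3) + (-2)·(0)·(3) = -3; checking all 8 entries, every one matches. The claim holds.

Yes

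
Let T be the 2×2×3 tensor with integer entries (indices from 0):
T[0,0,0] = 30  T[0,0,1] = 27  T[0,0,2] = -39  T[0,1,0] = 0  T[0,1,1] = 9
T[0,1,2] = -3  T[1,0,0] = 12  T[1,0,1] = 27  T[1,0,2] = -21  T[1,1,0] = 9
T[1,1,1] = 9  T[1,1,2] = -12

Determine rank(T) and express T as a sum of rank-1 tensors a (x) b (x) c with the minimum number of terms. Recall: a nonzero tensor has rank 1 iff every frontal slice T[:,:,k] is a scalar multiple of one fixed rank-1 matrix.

Lower bound: in the mode-2 unfolding of T (rows indexed by j, columns by (i,k)) the 2×2 minor on rows j ∈ {0, 1}, columns (i,k) ∈ {(0,0), (0,1)} is det [[30, 27], [0, 9]] = 270 ≠ 0, so that unfolding has rank ≥ 2 and hence rank(T) ≥ 2 (CP rank is at least every unfolding rank, though it can be larger).
Upper bound: with S_k = T[:,:,k], the two rank-1 terms a₁b₁ᵀ, a₂b₂ᵀ are the rank-1 members of the pencil x·S₀ + y·S₁.
det(x·S₀ + y·S₁) is 270·x² + 405·xy = 135·(2·x + 3·y)(x), vanishing at (x:y) = (3:-2) and (0:1).
M₁ = 3·S₀ − 2·S₁ = [[36, -18], [-18, 9]] = 9·[2, -1][2, -1]ᵀ and M₂ = S₁ = [[27, 9], [27, 9]] = 9·[1, 1][3, 1]ᵀ, so take a₁ = [2, -1], b₁ = [2, -1], a₂ = [1, 1], b₂ = [3, 1].
Each slice is an integer combination of E₁ = a₁b₁ᵀ and E₂ = a₂b₂ᵀ: S₀ = 3·E₁ + 6·E₂, S₁ = 9·E₂, S₂ = −3·E₁ − 9·E₂; reading off coefficients, c₁ = [3, 0, -3] and c₂ = [6, 9, -9].
Hence T = [2, -1] (x) [2, -1] (x) [3, 0, -3] + [1, 1] (x) [3, 1] (x) [6, 9, -9], so rank(T) ≤ 2.
These bounds meet, so rank(T) = 2.

rank(T) = 2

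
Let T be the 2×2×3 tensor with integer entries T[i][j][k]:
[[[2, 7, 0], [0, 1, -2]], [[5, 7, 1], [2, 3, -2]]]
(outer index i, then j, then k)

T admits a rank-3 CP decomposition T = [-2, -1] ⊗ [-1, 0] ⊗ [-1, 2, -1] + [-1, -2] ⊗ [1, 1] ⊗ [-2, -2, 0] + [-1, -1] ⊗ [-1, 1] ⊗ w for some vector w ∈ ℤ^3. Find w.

Subtract the known terms from T to get the rank-1 residual R = [-1, -1] ⊗ [-1, 1] ⊗ w, so R[i,j,k] = a[i]·b[j]·w[k]. Pick indices with nonzero a[0]·b[0] = (-1)·(-1) = 1. Only the fibre through (0,0,·) is needed: R[0,0,:] = T[0,0,:] − Σₗ aₗ[0]bₗ[0]cₗ = [2, 7, 0] − (-2)·(-1)·[-1, 2, -1] − (-1)·(1)·[-2, -2, 0] = [2, 1, 2]. Then w[k] = R[0,0,k] / 1 for each k, giving w = [2, 1, 2] / 1 = [2, 1, 2].

w = [2, 1, 2]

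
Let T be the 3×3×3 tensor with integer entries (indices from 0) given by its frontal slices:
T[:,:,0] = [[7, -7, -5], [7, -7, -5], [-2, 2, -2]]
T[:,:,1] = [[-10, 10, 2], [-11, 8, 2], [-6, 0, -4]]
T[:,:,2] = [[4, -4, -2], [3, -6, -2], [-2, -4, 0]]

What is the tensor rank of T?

3

Lower bound: in the mode-2 unfolding of T (rows indexed by j, columns by (i,k)) the 3×3 minor on rows j ∈ {0, 1, 2}, columns (i,k) ∈ {(0,0), (0,1), (1,1)} is det [[7, -10, -11], [-7, 10, 8], [-5, 2, 2]] = -108 ≠ 0, so that unfolding has rank ≥ 3 and hence rank(T) ≥ 3 (CP rank is at least every unfolding rank, though it can be larger).
Upper bound: T is a sum of 3 rank-1 terms, T = [0, 1, 2] ⊗ [1, 2, 0] ⊗ [0, -1, -1] + [1, 1, 0] ⊗ [2, -2, -1] ⊗ [4, -4, 2] + [1, 1, 2] ⊗ [1, -1, 1] ⊗ [-1, -2, 0] (one valid choice — decompositions are not unique — normalised so each a, b is primitive with positive first nonzero entry; check it by expanding all entries), so rank(T) ≤ 3.
These bounds meet, so rank(T) = 3.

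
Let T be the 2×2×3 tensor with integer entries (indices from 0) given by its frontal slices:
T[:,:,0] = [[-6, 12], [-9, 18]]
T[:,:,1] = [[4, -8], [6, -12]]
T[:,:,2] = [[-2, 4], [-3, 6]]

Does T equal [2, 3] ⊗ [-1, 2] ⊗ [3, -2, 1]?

Yes

Reconstruct entrywise from the claimed factors. For example, T[0,0,2] = -2 and Σₗ aₗ[0]bₗ[0]cₗ[2] = (2)·(-1)·(1) = -2; checking all 12 entries, every one matches. The claim holds.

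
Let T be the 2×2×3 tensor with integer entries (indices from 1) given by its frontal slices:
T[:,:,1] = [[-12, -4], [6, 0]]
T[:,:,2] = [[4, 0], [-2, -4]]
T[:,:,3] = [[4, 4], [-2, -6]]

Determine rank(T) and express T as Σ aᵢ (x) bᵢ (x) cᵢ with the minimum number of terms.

Lower bound: the mode-3 unfolding of T (rows indexed by k, columns by (i,j) = (1,1), (1,2), (2,1), (2,2)) is [[-12, -4, 6, 0], [4, 0, -2, -4], [4, 4, -2, -6]].
There the 3×3 minor on rows k ∈ {1, 2, 3}, columns (i,j) ∈ {(1,1), (1,2), (2,2)} is det [[-12, -4, 0], [4, 0, -4], [4, 4, -6]] = -224 ≠ 0, so this unfolding has rank ≥ 3; CP rank is at least every unfolding rank, so rank(T) ≥ 3. (Unfolding ranks only ever bound the CP rank from below — rank(T) can be strictly larger than all of them — so the matching upper bound has to come from an explicit 3-term decomposition.)
Upper bound: T is a sum of 3 rank-1 terms, T = [0, 1] (x) [0, 1] (x) [-2, -4, -4] + [2, -1] (x) [1, 0] (x) [-4, 2, 0] + [2, -1] (x) [1, 1] (x) [-2, 0, 2] (written with every a and b primitive with positive leading entry and the scale carried by c; CP decompositions are not unique, and this one is verified by expanding entrywise), so rank(T) ≤ 3.
These bounds meet, so rank(T) = 3.
Check entry T[2,1,1] = 6: (1)·(0)·(-2) + (-1)·(1)·(-4) + (-1)·(1)·(-2) = 6.

rank(T) = 3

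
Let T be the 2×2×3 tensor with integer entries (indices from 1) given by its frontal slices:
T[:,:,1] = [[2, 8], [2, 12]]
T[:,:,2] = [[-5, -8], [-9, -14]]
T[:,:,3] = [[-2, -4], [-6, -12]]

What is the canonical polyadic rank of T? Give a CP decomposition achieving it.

Lower bound: in the mode-3 unfolding of T (rows indexed by k, columns by (i,j)) the 3×3 minor on rows k ∈ {1, 2, 3}, columns (i,j) ∈ {(1,1), (1,2), (2,1)} is det [[2, 8, 2], [-5, -8, -9], [-2, -4, -6]] = -64 ≠ 0, so that unfolding has rank ≥ 3 and hence rank(T) ≥ 3 (CP rank is at least every unfolding rank, though it can be larger).
Upper bound: T is a sum of 3 rank-1 terms, T = [1, 1] ∘ [1, 2] ∘ [2, -1, 2] + [1, 2] ∘ [0, 1] ∘ [4, -2, -4] + [1, 2] ∘ [1, 1] ∘ [0, -4, -4] (one valid choice — decompositions are not unique — normalised so each a, b is primitive with positive first nonzero entry; check it by expanding all entries), so rank(T) ≤ 3.
These bounds meet, so rank(T) = 3.

rank(T) = 3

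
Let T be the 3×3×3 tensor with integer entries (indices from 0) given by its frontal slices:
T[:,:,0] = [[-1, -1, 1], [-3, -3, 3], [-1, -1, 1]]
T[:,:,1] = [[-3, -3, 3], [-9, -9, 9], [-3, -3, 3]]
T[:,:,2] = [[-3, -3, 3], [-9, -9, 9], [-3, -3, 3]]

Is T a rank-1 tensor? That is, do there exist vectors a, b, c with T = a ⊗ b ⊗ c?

The mode-1 fibre T[:,0,0] = [-1, -3, -1] gives a = [1, 3, 1] (primitive direction); the mode-2 fibre T[0,:,0] = [-1, -1, 1] gives b = [1, 1, -1]; then c[k] = T[0,0,k] / (a[0]·b[0]) = [-1, -3, -3] / 1 = [-1, -3, -3].
Expanding [1, 3, 1] ⊗ [1, 1, -1] ⊗ [-1, -3, -3] reproduces all 27 entries of T, so T = [1, 3, 1] ⊗ [1, 1, -1] ⊗ [-1, -3, -3] and rank(T) ≤ 1.
Equivalently every frontal slice T[:,:,k] is c[k] times the rank-1 matrix [1, 3, 1] ⊗ [1, 1, -1]. So T has rank 1 (it is nonzero).

Yes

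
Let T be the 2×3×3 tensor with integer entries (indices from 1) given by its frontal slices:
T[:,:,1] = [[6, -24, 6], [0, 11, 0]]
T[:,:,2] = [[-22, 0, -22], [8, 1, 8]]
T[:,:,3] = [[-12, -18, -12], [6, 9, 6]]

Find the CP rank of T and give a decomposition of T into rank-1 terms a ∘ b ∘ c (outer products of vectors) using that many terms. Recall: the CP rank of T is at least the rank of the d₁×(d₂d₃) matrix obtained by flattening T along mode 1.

rank(T) = 2

Lower bound: the mode-3 unfolding of T (rows indexed by k, columns by (i,j) = (1,1), (1,2), (1,3), (2,1), (2,2), (2,3)) is [[6, -24, 6, 0, 11, 0], [-22, 0, -22, 8, 1, 8], [-12, -18, -12, 6, 9, 6]].
There the 2×2 minor on rows k ∈ {1, 2}, columns (i,j) ∈ {(1,1), (1,2)} is det [[6, -24], [-22, 0]] = -528 ≠ 0, so this unfolding has rank ≥ 2; CP rank is at least every unfolding rank, so rank(T) ≥ 2. (This is only a lower bound: in general the CP rank may exceed every unfolding rank, so we still need to exhibit 2 rank-1 terms summing to T.)
Upper bound — finding two terms. Write S_k = T[:,:,k] for the frontal slices: S₁ = [[6, -24, 6], [0, 11, 0]], S₂ = [[-22, 0, -22], [8, 1, 8]], S₃ = [[-12, -18, -12], [6, 9, 6]].
If T = a₁ ∘ b₁ ∘ c₁ + a₂ ∘ b₂ ∘ c₂ then each S_k = c₁[k]·a₁b₁ᵀ + c₂[k]·a₂b₂ᵀ. S₁ and S₂ are linearly independent, so a₁b₁ᵀ and a₂b₂ᵀ must span the same plane of matrices: they are the rank-1 matrices of the form x·S₁ + y·S₂.
The 2×2 minor of x·S₁ + y·S₂ on rows {1,2}, columns {1,2} is 66·x² − 44·xy − 22·y² = 22·(x − y)(3·x + y), vanishing at (x:y) = (1:1) and (1:-3).
M₁ = S₁ + S₂ = [[-16, -24, -16], [8, 12, 8]] = (-4)·(2, -1)(2, 3, 2)ᵀ and M₂ = S₁ − 3·S₂ = [[72, -24, 72], [-24, 8, -24]] = 8·(3, -1)(3, -1, 3)ᵀ, so take a₁ = (2, -1), b₁ = (2, 3, 2), a₂ = (3, -1), b₂ = (3, -1, 3).
Each slice is an integer combination of E₁ = a₁b₁ᵀ and E₂ = a₂b₂ᵀ: S₁ = −3·E₁ + 2·E₂, S₂ = −E₁ − 2·E₂, S₃ = −3·E₁; reading off coefficients, c₁ = (-3, -1, -3) and c₂ = (2, -2, 0).
Hence T = (2, -1) ∘ (2, 3, 2) ∘ (-3, -1, -3) + (3, -1) ∘ (3, -1, 3) ∘ (2, -2, 0), so rank(T) ≤ 2.
These bounds meet, so rank(T) = 2.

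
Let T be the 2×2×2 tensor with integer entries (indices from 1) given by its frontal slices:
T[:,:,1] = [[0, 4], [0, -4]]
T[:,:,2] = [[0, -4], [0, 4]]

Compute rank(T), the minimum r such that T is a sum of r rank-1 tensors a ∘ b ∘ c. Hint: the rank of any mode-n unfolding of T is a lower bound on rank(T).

Lower bound: T ≠ 0 (e.g. T[1,2,1] = 4), so rank(T) ≥ 1.
Upper bound: if T = a ∘ b ∘ c then every fibre of T is a multiple of the corresponding factor, so read the factors off the fibres through the nonzero entry T[1,2,1] = 4.
The mode-1 fibre T[:,2,1] = [4, -4] gives a = [1, -1] (primitive direction); the mode-2 fibre T[1,:,1] = [0, 4] gives b = [0, 1]; then c[k] = T[1,2,k] / (a[1]·b[2]) = [4, -4] / 1 = [4, -4].
Expanding [1, -1] ∘ [0, 1] ∘ [4, -4] reproduces all 8 entries of T, so T = [1, -1] ∘ [0, 1] ∘ [4, -4] and rank(T) ≤ 1.
These bounds meet, so rank(T) = 1.

1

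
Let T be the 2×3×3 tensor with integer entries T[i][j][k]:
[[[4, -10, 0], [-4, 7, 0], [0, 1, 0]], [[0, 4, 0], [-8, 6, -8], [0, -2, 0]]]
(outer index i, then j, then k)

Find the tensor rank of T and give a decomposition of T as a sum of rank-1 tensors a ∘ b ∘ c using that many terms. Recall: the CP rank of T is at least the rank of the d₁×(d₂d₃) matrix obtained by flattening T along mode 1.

rank(T) = 3

Lower bound: the mode-3 unfolding of T (rows indexed by k, columns by (i,j) = (0,0), (0,1), (0,2), (1,0), (1,1), (1,2)) is [[4, -4, 0, 0, -8, 0], [-10, 7, 1, 4, 6, -2], [0, 0, 0, 0, -8, 0]].
There the 3×3 minor on rows k ∈ {0, 1, 2}, columns (i,j) ∈ {(0,0), (0,1), (1,1)} is det [[4, -4, -8], [-10, 7, 6], [0, 0, -8]] = 96 ≠ 0, so this unfolding has rank ≥ 3; CP rank is at least every unfolding rank, so rank(T) ≥ 3. (Flattening ranks never certify an upper bound on CP rank; for that we must actually write T with 3 rank-1 terms.)
Upper bound: T is a sum of 3 rank-1 terms, T = [0, 1] ∘ [0, 1, 0] ∘ [-8, 4, -8] + [1, -2] ∘ [2, 1, -1] ∘ [0, -1, 0] + [1, 0] ∘ [1, -1, 0] ∘ [4, -8, 0] (one valid choice — decompositions are not unique — normalised so each a, b is primitive with positive first nonzero entry; check it by expanding all entries), so rank(T) ≤ 3.
These bounds meet, so rank(T) = 3.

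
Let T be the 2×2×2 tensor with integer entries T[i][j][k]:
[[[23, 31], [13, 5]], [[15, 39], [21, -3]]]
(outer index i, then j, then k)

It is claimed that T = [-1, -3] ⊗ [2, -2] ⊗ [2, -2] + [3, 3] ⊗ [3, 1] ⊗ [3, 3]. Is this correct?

Reconstruct entrywise from the claimed factors. For example, T[0,0,1] = 31 and Σₗ aₗ[0]bₗ[0]cₗ[1] = (-1)·(2)·(-2) + (3)·(3)·(3) = 31; checking all 8 entries, every one matches. The claim holds.

Yes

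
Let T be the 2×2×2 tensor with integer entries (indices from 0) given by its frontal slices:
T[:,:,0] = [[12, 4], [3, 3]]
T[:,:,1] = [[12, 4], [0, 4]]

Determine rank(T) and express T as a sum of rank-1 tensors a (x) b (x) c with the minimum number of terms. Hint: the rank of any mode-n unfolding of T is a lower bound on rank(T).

rank(T) = 2

Lower bound: the mode-1 unfolding of T (rows indexed by i, columns by (j,k) = (0,0), (0,1), (1,0), (1,1)) is [[12, 12, 4, 4], [3, 0, 3, 4]].
There the 2×2 minor on rows i ∈ {0, 1}, columns (j,k) ∈ {(0,0), (0,1)} is det [[12, 12], [3, 0]] = -36 ≠ 0, so this unfolding has rank ≥ 2; CP rank is at least every unfolding rank, so rank(T) ≥ 2. (Flattening ranks never certify an upper bound on CP rank; for that we must actually write T with 2 rank-1 terms.)
Upper bound — finding two terms. Write S_k = T[:,:,k] for the frontal slices: S₀ = [[12, 4], [3, 3]], S₁ = [[12, 4], [0, 4]].
If T = a₁ (x) b₁ (x) c₁ + a₂ (x) b₂ (x) c₂ then each S_k = c₁[k]·a₁b₁ᵀ + c₂[k]·a₂b₂ᵀ. S₀ and S₁ are linearly independent, so a₁b₁ᵀ and a₂b₂ᵀ must span the same plane of matrices: they are the rank-1 matrices of the form x·S₀ + y·S₁.
det(x·S₀ + y·S₁) is 24·x² + 72·xy + 48·y² = 24·(x + 2·y)(x + y), vanishing at (x:y) = (2:-1) and (1:-1).
M₁ = 2·S₀ − S₁ = [[12, 4], [6, 2]] = 2·(2, 1)(3, 1)ᵀ and M₂ = S₀ − S₁ = [[0, 0], [3, -1]] = (0, 1)(3, -1)ᵀ, so take a₁ = (2, 1), b₁ = (3, 1), a₂ = (0, 1), b₂ = (3, -1).
Each slice is an integer combination of E₁ = a₁b₁ᵀ and E₂ = a₂b₂ᵀ: S₀ = 2·E₁ − E₂, S₁ = 2·E₁ − 2·E₂; reading off coefficients, c₁ = (2, 2) and c₂ = (-1, -2).
Hence T = (2, 1) (x) (3, 1) (x) (2, 2) + (0, 1) (x) (3, -1) (x) (-1, -2), so rank(T) ≤ 2.
These bounds meet, so rank(T) = 2.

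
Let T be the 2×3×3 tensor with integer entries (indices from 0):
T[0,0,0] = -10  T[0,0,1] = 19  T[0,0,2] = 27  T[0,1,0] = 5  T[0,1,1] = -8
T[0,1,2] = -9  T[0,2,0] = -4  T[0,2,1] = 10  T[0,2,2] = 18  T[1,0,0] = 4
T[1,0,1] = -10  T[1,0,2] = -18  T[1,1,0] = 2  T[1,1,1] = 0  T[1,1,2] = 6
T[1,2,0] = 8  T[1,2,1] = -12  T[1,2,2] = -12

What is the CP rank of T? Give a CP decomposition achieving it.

rank(T) = 2

Lower bound: in the mode-3 unfolding of T (rows indexed by k, columns by (i,j)) the 2×2 minor on rows k ∈ {0, 1}, columns (i,j) ∈ {(0,0), (0,1)} is det [[-10, 5], [19, -8]] = -15 ≠ 0, so that unfolding has rank ≥ 2 and hence rank(T) ≥ 2 (CP rank is at least every unfolding rank, though it can be larger).
Upper bound: with S_k = T[:,:,k], the two rank-1 terms a₁b₁ᵀ, a₂b₂ᵀ are the rank-1 members of the pencil x·S₀ + y·S₁.
The 2×2 minor of x·S₀ + y·S₁ on rows {0,1}, columns {0,1} is −40·x² + 120·xy − 80·y² = (-40)·(x − 2·y)(x − y), vanishing at (x:y) = (2:1) and (1:1).
M₁ = 2·S₀ + S₁ = [[-1, 2, 2], [-2, 4, 4]] = −[1, 2][1, -2, -2]ᵀ and M₂ = S₀ + S₁ = [[9, -3, 6], [-6, 2, -4]] = [3, -2][3, -1, 2]ᵀ, so take a₁ = [1, 2], b₁ = [1, -2, -2], a₂ = [3, -2], b₂ = [3, -1, 2].
Each slice is an integer combination of E₁ = a₁b₁ᵀ and E₂ = a₂b₂ᵀ: S₀ = −E₁ − E₂, S₁ = E₁ + 2·E₂, S₂ = 3·E₂; reading off coefficients, c₁ = [-1, 1, 0] and c₂ = [-1, 2, 3].
Hence T = [1, 2] ⊗ [1, -2, -2] ⊗ [-1, 1, 0] + [3, -2] ⊗ [3, -1, 2] ⊗ [-1, 2, 3], so rank(T) ≤ 2.
These bounds meet, so rank(T) = 2.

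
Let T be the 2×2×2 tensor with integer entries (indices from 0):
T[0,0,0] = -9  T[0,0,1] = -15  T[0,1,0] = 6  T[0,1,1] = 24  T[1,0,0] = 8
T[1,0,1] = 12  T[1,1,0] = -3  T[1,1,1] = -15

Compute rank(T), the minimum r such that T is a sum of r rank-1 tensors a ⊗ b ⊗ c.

Lower bound: in the mode-2 unfolding of T (rows indexed by j, columns by (i,k)) the 2×2 minor on rows j ∈ {0, 1}, columns (i,k) ∈ {(0,0), (0,1)} is det [[-9, -15], [6, 24]] = -126 ≠ 0, so that unfolding has rank ≥ 2 and hence rank(T) ≥ 2 (CP rank is at least every unfolding rank, though it can be larger).
Upper bound: with S_k = T[:,:,k], the two rank-1 terms a₁b₁ᵀ, a₂b₂ᵀ are the rank-1 members of the pencil x·S₀ + y·S₁.
det(x·S₀ + y·S₁) is −21·x² − 84·xy − 63·y² = (-21)·(x + 3·y)(x + y), vanishing at (x:y) = (3:-1) and (1:-1).
M₁ = 3·S₀ − S₁ = [[-12, -6], [12, 6]] = (-6)·[1, -1][2, 1]ᵀ and M₂ = S₀ − S₁ = [[6, -18], [-4, 12]] = 2·[3, -2][1, -3]ᵀ, so take a₁ = [1, -1], b₁ = [2, 1], a₂ = [3, -2], b₂ = [1, -3].
Each slice is an integer combination of E₁ = a₁b₁ᵀ and E₂ = a₂b₂ᵀ: S₀ = −3·E₁ − E₂, S₁ = −3·E₁ − 3·E₂; reading off coefficients, c₁ = [-3, -3] and c₂ = [-1, -3].
Hence T = [1, -1] ⊗ [2, 1] ⊗ [-3, -3] + [3, -2] ⊗ [1, -3] ⊗ [-1, -3], so rank(T) ≤ 2.
These bounds meet, so rank(T) = 2.

2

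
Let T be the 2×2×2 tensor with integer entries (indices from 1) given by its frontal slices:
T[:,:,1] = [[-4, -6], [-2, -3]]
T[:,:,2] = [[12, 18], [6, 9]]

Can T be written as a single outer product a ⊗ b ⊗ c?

The mode-1 fibre T[:,1,1] = [-4, -2] gives a = [2, 1] (primitive direction); the mode-2 fibre T[1,:,1] = [-4, -6] gives b = [2, 3]; then c[k] = T[1,1,k] / (a[1]·b[1]) = [-4, 12] / 4 = [-1, 3].
Expanding [2, 1] ⊗ [2, 3] ⊗ [-1, 3] reproduces all 8 entries of T, so T = [2, 1] ⊗ [2, 3] ⊗ [-1, 3] and rank(T) ≤ 1.
Equivalently every frontal slice T[:,:,k] is c[k] times the rank-1 matrix [2, 1] ⊗ [2, 3]. So T has rank 1 (it is nonzero).

Yes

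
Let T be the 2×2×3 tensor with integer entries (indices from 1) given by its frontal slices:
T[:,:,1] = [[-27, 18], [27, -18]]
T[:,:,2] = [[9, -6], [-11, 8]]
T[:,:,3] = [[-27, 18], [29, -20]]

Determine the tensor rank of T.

2

Lower bound: the mode-3 unfolding of T (rows indexed by k, columns by (i,j) = (1,1), (1,2), (2,1), (2,2)) is [[-27, 18, 27, -18], [9, -6, -11, 8], [-27, 18, 29, -20]].
There the 2×2 minor on rows k ∈ {1, 2}, columns (i,j) ∈ {(1,1), (2,1)} is det [[-27, 27], [9, -11]] = 54 ≠ 0, so this unfolding has rank ≥ 2; CP rank is at least every unfolding rank, so rank(T) ≥ 2. (Unfolding ranks only ever bound the CP rank from below — rank(T) can be strictly larger than all of them — so the matching upper bound has to come from an explicit 2-term decomposition.)
Upper bound — finding two terms. Write S_k = T[:,:,k] for the frontal slices: S₁ = [[-27, 18], [27, -18]], S₂ = [[9, -6], [-11, 8]], S₃ = [[-27, 18], [29, -20]].
If T = a₁ (x) b₁ (x) c₁ + a₂ (x) b₂ (x) c₂ then each S_k = c₁[k]·a₁b₁ᵀ + c₂[k]·a₂b₂ᵀ. S₁ and S₂ are linearly independent, so a₁b₁ᵀ and a₂b₂ᵀ must span the same plane of matrices: they are the rank-1 matrices of the form x·S₁ + y·S₂.
det(x·S₁ + y·S₂) is −18·xy + 6·y² = (-6)·(3·x − y)(y), vanishing at (x:y) = (1:3) and (1:0).
M₁ = S₁ + 3·S₂ = [[0, 0], [-6, 6]] = (-6)·[0, 1][1, -1]ᵀ and M₂ = S₁ = [[-27, 18], [27, -18]] = (-9)·[1, -1][3, -2]ᵀ, so take a₁ = [0, 1], b₁ = [1, -1], a₂ = [1, -1], b₂ = [3, -2].
Each slice is an integer combination of E₁ = a₁b₁ᵀ and E₂ = a₂b₂ᵀ: S₁ = −9·E₂, S₂ = −2·E₁ + 3·E₂, S₃ = 2·E₁ − 9·E₂; reading off coefficients, c₁ = [0, -2, 2] and c₂ = [-9, 3, -9].
Hence T = [0, 1] (x) [1, -1] (x) [0, -2, 2] + [1, -1] (x) [3, -2] (x) [-9, 3, -9], so rank(T) ≤ 2.
These bounds meet, so rank(T) = 2.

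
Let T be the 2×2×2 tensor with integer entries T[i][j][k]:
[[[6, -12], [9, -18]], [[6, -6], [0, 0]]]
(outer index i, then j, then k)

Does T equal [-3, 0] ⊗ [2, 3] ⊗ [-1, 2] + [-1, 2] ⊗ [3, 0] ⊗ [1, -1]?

Reconstruct entry (0,0,0) from the claimed factors: Σₗ aₗ[0]bₗ[0]cₗ[0] = (-3)·(2)·(-1) + (-1)·(3)·(1) = 3, but T[0,0,0] = 6. The claim is false.

No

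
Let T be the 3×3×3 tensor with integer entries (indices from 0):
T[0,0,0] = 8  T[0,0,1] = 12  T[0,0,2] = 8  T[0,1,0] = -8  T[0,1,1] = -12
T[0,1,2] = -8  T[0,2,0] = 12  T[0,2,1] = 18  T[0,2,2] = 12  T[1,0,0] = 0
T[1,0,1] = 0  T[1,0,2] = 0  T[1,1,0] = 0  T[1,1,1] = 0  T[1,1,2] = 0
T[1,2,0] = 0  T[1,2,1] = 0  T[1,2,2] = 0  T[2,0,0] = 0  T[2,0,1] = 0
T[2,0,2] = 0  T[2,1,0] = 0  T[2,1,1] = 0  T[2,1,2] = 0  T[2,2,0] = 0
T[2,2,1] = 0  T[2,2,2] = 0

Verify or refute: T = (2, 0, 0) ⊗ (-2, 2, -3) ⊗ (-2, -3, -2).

Reconstruct entrywise from the claimed factors. For example, T[2,1,1] = 0 and Σₗ aₗ[2]bₗ[1]cₗ[1] = (0)·(2)·(-3) = 0; checking all 27 entries, every one matches. The claim holds.

Yes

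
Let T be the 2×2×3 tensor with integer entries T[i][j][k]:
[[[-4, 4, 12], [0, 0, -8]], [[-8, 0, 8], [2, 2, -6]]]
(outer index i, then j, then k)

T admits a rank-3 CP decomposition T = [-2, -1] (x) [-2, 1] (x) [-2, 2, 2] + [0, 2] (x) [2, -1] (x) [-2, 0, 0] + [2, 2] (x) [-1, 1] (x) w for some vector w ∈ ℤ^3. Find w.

w = [-2, 2, -2]

Subtract the known terms from T to get the rank-1 residual R = [2, 2] (x) [-1, 1] (x) w, so R[i,j,k] = a[i]·b[j]·w[k]. Pick indices with nonzero a[0]·b[0] = (2)·(-1) = -2. Only the fibre through (0,0,·) is needed: R[0,0,:] = T[0,0,:] − Σₗ aₗ[0]bₗ[0]cₗ = [-4, 4, 12] − (-2)·(-2)·[-2, 2, 2] − (0)·(2)·[-2, 0, 0] = [4, -4, 4]. Then w[k] = R[0,0,k] / -2 for each k, giving w = [4, -4, 4] / -2 = [-2, 2, -2].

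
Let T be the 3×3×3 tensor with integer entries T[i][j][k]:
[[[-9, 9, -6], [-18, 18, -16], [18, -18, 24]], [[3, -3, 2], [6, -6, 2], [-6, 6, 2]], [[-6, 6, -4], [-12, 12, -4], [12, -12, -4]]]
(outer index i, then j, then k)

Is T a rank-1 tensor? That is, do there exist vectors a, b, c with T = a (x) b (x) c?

The mode-2 unfolding of T (rows indexed by j, columns by (i,k) = (0,0), (0,1), (0,2), (1,0), (1,1), (1,2), (2,0), (2,1), (2,2)) is [[-9, 9, -6, 3, -3, 2, -6, 6, -4], [-18, 18, -16, 6, -6, 2, -12, 12, -4], [18, -18, 24, -6, 6, 2, 12, -12, -4]].
There the 2×2 minor on rows j ∈ {0, 1}, columns (i,k) ∈ {(0,0), (0,2)} is det [[-9, -6], [-18, -16]] = 36 ≠ 0, so this unfolding has rank ≥ 2; CP rank is at least every unfolding rank, so rank(T) ≥ 2.
In particular rank(T) ≥ 2 > 1, so T is not rank-1.

No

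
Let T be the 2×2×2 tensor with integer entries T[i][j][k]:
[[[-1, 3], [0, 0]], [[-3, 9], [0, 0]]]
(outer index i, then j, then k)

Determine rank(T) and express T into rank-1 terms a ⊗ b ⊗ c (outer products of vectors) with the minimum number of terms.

Lower bound: T ≠ 0 (e.g. T[0,0,0] = -1), so rank(T) ≥ 1.
Upper bound: if T = a ⊗ b ⊗ c then every fibre of T is a multiple of the corresponding factor, so read the factors off the fibres through the nonzero entry T[0,0,0] = -1.
The mode-1 fibre T[:,0,0] = [-1, -3] gives a = (1, 3) (primitive direction); the mode-2 fibre T[0,:,0] = [-1, 0] gives b = (1, 0); then c[k] = T[0,0,k] / (a[0]·b[0]) = [-1, 3] / 1 = (-1, 3).
Expanding (1, 3) ⊗ (1, 0) ⊗ (-1, 3) reproduces all 8 entries of T, so T = (1, 3) ⊗ (1, 0) ⊗ (-1, 3) and rank(T) ≤ 1.
These bounds meet, so rank(T) = 1.

rank(T) = 1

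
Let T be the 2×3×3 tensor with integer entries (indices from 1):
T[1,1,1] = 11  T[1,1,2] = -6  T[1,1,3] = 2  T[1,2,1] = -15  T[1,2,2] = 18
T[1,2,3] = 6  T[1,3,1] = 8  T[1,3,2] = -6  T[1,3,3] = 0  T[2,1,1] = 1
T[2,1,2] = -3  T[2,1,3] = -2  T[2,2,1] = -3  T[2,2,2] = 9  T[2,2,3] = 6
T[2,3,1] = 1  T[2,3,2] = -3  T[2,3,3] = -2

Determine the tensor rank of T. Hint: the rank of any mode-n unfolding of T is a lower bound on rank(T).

2

Lower bound: the mode-3 unfolding of T (rows indexed by k, columns by (i,j) = (1,1), (1,2), (1,3), (2,1), (2,2), (2,3)) is [[11, -15, 8, 1, -3, 1], [-6, 18, -6, -3, 9, -3], [2, 6, 0, -2, 6, -2]].
There the 2×2 minor on rows k ∈ {1, 2}, columns (i,j) ∈ {(1,1), (1,2)} is det [[11, -15], [-6, 18]] = 108 ≠ 0, so this unfolding has rank ≥ 2; CP rank is at least every unfolding rank, so rank(T) ≥ 2. (Unfolding ranks only ever bound the CP rank from below — rank(T) can be strictly larger than all of them — so the matching upper bound has to come from an explicit 2-term decomposition.)
Upper bound — finding two terms. Write S_k = T[:,:,k] for the frontal slices: S₁ = [[11, -15, 8], [1, -3, 1]], S₂ = [[-6, 18, -6], [-3, 9, -3]], S₃ = [[2, 6, 0], [-2, 6, -2]].
If T = a₁ ⊗ b₁ ⊗ c₁ + a₂ ⊗ b₂ ⊗ c₂ then each S_k = c₁[k]·a₁b₁ᵀ + c₂[k]·a₂b₂ᵀ. S₁ and S₂ are linearly independent, so a₁b₁ᵀ and a₂b₂ᵀ must span the same plane of matrices: they are the rank-1 matrices of the form x·S₁ + y·S₂.
The 2×2 minor of x·S₁ + y·S₂ on rows {1,2}, columns {1,2} is −18·x² + 54·xy = (-18)·(x − 3·y)(x), vanishing at (x:y) = (3:1) and (0:1).
M₁ = 3·S₁ + S₂ = [[27, -27, 18], [0, 0, 0]] = 9·(1, 0)(3, -3, 2)ᵀ and M₂ = S₂ = [[-6, 18, -6], [-3, 9, -3]] = (-3)·(2, 1)(1, -3, 1)ᵀ, so take a₁ = (1, 0), b₁ = (3, -3, 2), a₂ = (2, 1), b₂ = (1, -3, 1).
Each slice is an integer combination of E₁ = a₁b₁ᵀ and E₂ = a₂b₂ᵀ: S₁ = 3·E₁ + E₂, S₂ = −3·E₂, S₃ = 2·E₁ − 2·E₂; reading off coefficients, c₁ = (3, 0, 2) and c₂ = (1, -3, -2).
Hence T = (1, 0) ⊗ (3, -3, 2) ⊗ (3, 0, 2) + (2, 1) ⊗ (1, -3, 1) ⊗ (1, -3, -2), so rank(T) ≤ 2.
These bounds meet, so rank(T) = 2.
Check entry T[2,1,2] = -3: (0)·(3)·(0) + (1)·(1)·(-3) = -3.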